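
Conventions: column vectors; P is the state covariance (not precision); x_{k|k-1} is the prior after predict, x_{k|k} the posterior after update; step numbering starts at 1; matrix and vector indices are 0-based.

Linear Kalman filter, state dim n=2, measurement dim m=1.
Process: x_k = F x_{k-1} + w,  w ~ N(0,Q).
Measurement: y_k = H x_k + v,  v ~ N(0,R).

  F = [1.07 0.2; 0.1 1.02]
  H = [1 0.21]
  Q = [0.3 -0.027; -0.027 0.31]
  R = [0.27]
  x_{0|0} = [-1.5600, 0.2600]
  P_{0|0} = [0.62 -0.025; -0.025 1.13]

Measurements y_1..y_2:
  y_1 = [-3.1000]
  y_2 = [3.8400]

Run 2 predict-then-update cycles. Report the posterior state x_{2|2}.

x_post = [1.2807, 2.3926]

step 1: x^-=[-1.6172, 0.1092]  P^-=[1.0443 0.2421; 0.2421 1.4868]  S=[1.4816]  K=[0.7392; 0.3741]  nu=[-1.5057]  x^+=[-2.7302, -0.4541]  P^+=[0.2348 -0.1677; -0.1677 1.2794]
step 2: x^-=[-3.0122, -0.7362]  P^-=[0.5482 0.0728; 0.0728 1.6092]  S=[0.9198]  K=[0.6127; 0.4465]  nu=[7.0068]  x^+=[1.2807, 2.3926]  P^+=[0.2030 -0.1789; -0.1789 1.4258]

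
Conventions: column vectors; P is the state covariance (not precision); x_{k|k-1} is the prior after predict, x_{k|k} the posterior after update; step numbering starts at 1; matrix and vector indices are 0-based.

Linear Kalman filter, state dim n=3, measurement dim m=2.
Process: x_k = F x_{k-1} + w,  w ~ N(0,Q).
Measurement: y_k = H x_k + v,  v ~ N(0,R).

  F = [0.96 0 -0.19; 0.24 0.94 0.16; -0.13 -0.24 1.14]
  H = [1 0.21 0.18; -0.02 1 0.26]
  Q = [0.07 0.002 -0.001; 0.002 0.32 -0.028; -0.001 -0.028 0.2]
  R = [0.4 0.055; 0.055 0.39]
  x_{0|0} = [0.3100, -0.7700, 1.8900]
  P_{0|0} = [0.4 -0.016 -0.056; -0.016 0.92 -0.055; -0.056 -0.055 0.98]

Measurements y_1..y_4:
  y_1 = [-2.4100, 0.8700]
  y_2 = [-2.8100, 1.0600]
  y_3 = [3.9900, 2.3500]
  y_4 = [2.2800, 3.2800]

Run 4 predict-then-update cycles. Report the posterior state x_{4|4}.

step 1: x^-=[-0.0615, -0.3470, 2.2991]  P^-=[0.4944 0.0537 -0.3247; 0.0537 1.1530 -0.1374; -0.3247 -0.1374 1.5791]  S=[0.8917 0.2991; 0.2991 1.5797]  K=[0.5448 -0.1289; 0.0715 0.6930; -0.1464 0.2048]  nu=[-2.6895, 0.6180]  x^+=[-1.6064, -0.1111, 2.8194]  P^+=[0.2455 0.0498 -0.2509; 0.0498 0.3600 -0.3262; -0.2509 -0.3262 1.5116]
step 2: x^-=[-2.0778, -0.0389, 3.4496]  P^-=[0.4424 0.0888 -0.6662; 0.0888 0.5961 -0.2506; -0.6662 -0.2506 2.4454]  S=[0.7264 0.1446; 0.1446 1.0246]  K=[0.5018 -0.1618; 0.1334 0.4976; -0.4743 0.4559]  nu=[-1.3449, 0.1604]  x^+=[-2.7787, -0.1384, 4.1606]  P^+=[0.2561 0.0897 -0.4619; 0.0897 0.3102 -0.4117; -0.4619 -0.4117 2.1316]
step 3: x^-=[-3.4580, -0.1313, 5.1376]  P^-=[0.5515 0.1008 -1.0510; 0.1008 0.5446 -0.2755; -1.0510 -0.2755 3.3602]  S=[0.7275 0.0819; 0.0819 1.0256]  K=[0.5522 -0.2230; 0.1775 0.4450; -0.7676 0.6650]  nu=[6.5508, 1.0764]  x^+=[-0.0808, 1.5106, 0.8250]  P^+=[0.2988 0.1144 -0.6346; 0.1144 0.3056 -0.4616; -0.6346 -0.4616 2.5616]
step 4: x^-=[-0.2343, 1.5325, 0.5884]  P^-=[0.6694 0.1101 -1.3507; 0.1101 0.5369 -0.2969; -1.3507 -0.2969 3.9995]  S=[0.7602 0.0352; 0.0352 1.0527]  K=[0.6033 -0.2619; 0.2030 0.4278; -0.9472 0.7630]  nu=[2.0866, 1.5898]  x^+=[0.6081, 2.6362, -0.1749]  P^+=[0.3316 0.1277 -0.7309; 0.1277 0.3068 -0.4855; -0.7309 -0.4855 2.7554]

x_post = [0.6081, 2.6362, -0.1749]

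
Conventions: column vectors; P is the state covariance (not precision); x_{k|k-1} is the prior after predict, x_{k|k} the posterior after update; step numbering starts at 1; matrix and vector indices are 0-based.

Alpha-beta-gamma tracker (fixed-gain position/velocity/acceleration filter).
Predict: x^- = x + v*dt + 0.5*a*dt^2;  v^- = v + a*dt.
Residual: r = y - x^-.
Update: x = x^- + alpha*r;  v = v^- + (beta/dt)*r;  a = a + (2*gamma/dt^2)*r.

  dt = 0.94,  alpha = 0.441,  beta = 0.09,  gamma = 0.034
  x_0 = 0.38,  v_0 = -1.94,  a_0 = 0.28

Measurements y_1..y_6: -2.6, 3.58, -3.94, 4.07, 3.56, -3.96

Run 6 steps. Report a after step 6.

step 1: x_pred=-1.3199  r=-1.2801  x^+=-1.8844  v^+=-1.7994  a^+=0.1815
step 2: x_pred=-3.4956  r=7.0756  x^+=-0.3753  v^+=-0.9513  a^+=0.7260
step 3: x_pred=-0.9488  r=-2.9912  x^+=-2.2679  v^+=-0.5553  a^+=0.4958
step 4: x_pred=-2.5708  r=6.6408  x^+=0.3578  v^+=0.5466  a^+=1.0069
step 5: x_pred=1.3165  r=2.2435  x^+=2.3059  v^+=1.7079  a^+=1.1795
step 6: x_pred=4.4324  r=-8.3924  x^+=0.7314  v^+=2.0131  a^+=0.5337

a_post = 0.5337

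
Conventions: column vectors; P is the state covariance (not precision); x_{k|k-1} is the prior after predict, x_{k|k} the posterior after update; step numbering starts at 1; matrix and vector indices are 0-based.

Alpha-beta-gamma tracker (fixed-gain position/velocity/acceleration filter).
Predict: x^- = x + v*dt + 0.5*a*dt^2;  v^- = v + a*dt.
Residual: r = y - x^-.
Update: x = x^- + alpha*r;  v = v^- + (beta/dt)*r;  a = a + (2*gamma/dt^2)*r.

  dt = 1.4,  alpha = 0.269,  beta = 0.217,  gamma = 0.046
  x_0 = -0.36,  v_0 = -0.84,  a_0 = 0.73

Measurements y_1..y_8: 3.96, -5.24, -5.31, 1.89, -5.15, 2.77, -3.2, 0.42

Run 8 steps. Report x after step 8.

x_post = -0.7411

step 1: x_pred=-0.8206  r=4.7806  x^+=0.4654  v^+=0.9230  a^+=0.9544
step 2: x_pred=2.6929  r=-7.9329  x^+=0.5589  v^+=1.0296  a^+=0.5820
step 3: x_pred=2.5707  r=-7.8807  x^+=0.4508  v^+=0.6229  a^+=0.2121
step 4: x_pred=1.5307  r=0.3593  x^+=1.6274  v^+=0.9756  a^+=0.2290
step 5: x_pred=3.2176  r=-8.3676  x^+=0.9667  v^+=-0.0008  a^+=-0.1638
step 6: x_pred=0.8050  r=1.9650  x^+=1.3336  v^+=0.0745  a^+=-0.0715
step 7: x_pred=1.3677  r=-4.5677  x^+=0.1390  v^+=-0.7337  a^+=-0.2859
step 8: x_pred=-1.1684  r=1.5884  x^+=-0.7411  v^+=-0.8878  a^+=-0.2114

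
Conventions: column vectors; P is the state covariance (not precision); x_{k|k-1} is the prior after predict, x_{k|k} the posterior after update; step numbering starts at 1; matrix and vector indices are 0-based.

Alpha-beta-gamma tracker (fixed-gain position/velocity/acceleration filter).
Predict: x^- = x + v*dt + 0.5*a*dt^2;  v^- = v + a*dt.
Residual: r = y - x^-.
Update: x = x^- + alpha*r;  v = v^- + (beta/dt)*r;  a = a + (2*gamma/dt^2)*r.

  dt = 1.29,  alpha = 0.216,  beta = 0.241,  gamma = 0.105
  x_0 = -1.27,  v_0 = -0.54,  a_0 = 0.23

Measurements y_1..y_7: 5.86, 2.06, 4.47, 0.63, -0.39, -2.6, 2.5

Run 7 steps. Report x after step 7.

step 1: x_pred=-1.7752  r=7.6352  x^+=-0.1260  v^+=1.1831  a^+=1.1935
step 2: x_pred=2.3933  r=-0.3333  x^+=2.3213  v^+=2.6605  a^+=1.1515
step 3: x_pred=6.7114  r=-2.2414  x^+=6.2273  v^+=3.7271  a^+=0.8686
step 4: x_pred=11.7580  r=-11.1280  x^+=9.3544  v^+=2.7687  a^+=-0.5357
step 5: x_pred=12.4803  r=-12.8703  x^+=9.7003  v^+=-0.3268  a^+=-2.1598
step 6: x_pred=7.4817  r=-10.0817  x^+=5.3040  v^+=-4.9964  a^+=-3.4321
step 7: x_pred=-3.9971  r=6.4971  x^+=-2.5937  v^+=-8.2100  a^+=-2.6122

x_post = -2.5937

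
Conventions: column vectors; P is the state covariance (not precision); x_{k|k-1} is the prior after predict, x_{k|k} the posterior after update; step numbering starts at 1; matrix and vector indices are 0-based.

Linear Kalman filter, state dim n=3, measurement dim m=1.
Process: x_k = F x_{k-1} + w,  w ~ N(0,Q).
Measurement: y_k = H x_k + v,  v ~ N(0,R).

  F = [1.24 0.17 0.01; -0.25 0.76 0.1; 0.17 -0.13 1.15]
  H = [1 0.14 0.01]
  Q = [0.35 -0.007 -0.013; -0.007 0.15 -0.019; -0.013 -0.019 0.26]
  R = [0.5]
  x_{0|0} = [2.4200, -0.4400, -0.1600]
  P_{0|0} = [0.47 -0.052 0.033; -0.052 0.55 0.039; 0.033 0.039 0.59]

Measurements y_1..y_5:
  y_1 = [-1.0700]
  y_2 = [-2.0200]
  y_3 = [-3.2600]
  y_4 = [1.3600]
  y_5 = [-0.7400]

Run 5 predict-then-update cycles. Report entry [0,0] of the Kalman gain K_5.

K[0,0] = 0.6186

step 1: x^-=[2.9244, -0.9554, 0.2846]  P^-=[1.0677 -0.1229 0.1423; -0.1229 0.5270 -0.0092; 0.1423 -0.0092 1.0667]  S=[1.5465]  K=[0.6802; -0.0318; 0.0981]  nu=[-3.8635]  x^+=[0.2966, -0.8325, -0.0943]  P^+=[0.3522 -0.0894 0.0391; -0.0894 0.5254 -0.0044; 0.0391 -0.0044 1.0518]
step 2: x^-=[0.2253, -0.7163, 0.0503]  P^-=[0.8701 -0.1231 0.1286; -0.1231 0.5174 0.0062; 0.1286 0.0062 1.6907]  S=[1.3485]  K=[0.6334; -0.0375; 0.1085]  nu=[-2.1455]  x^+=[-1.1337, -0.6358, -0.1826]  P^+=[0.3291 -0.0910 0.0359; -0.0910 0.5155 0.0117; 0.0359 0.0117 1.6748]
step 3: x^-=[-1.5156, -0.2181, -0.3200]  P^-=[0.8336 -0.1180 0.1298; -0.1180 0.5196 0.0944; 0.1298 0.0944 2.5077]  S=[1.3139]  K=[0.6229; -0.0337; 0.1279]  nu=[-1.7106]  x^+=[-2.5812, -0.1604, -0.5389]  P^+=[0.3238 -0.0904 0.0251; -0.0904 0.5181 0.1000; 0.0251 0.1000 2.4862]
step 4: x^-=[-3.2333, 0.4695, -1.0376]  P^-=[0.8260 -0.1138 0.1396; -0.1138 0.5427 0.2667; 0.1396 0.2667 3.5500]  S=[1.3087]  K=[0.6201; -0.0269; 0.1623]  nu=[4.5379]  x^+=[-0.4194, 0.3476, -0.3009]  P^+=[0.3228 -0.0920 0.0079; -0.0920 0.5417 0.2724; 0.0079 0.2724 3.5155]
step 5: x^-=[-0.4640, 0.3389, -0.4626]  P^-=[0.8247 -0.1087 0.1598; -0.1087 0.5942 0.5355; 0.1598 0.5355 4.8534]  S=[1.3111]  K=[0.6186; -0.0154; 0.2161]  nu=[-0.3188]  x^+=[-0.6612, 0.3438, -0.5315]  P^+=[0.3229 -0.0962 -0.0155; -0.0962 0.5939 0.5399; -0.0155 0.5399 4.7922]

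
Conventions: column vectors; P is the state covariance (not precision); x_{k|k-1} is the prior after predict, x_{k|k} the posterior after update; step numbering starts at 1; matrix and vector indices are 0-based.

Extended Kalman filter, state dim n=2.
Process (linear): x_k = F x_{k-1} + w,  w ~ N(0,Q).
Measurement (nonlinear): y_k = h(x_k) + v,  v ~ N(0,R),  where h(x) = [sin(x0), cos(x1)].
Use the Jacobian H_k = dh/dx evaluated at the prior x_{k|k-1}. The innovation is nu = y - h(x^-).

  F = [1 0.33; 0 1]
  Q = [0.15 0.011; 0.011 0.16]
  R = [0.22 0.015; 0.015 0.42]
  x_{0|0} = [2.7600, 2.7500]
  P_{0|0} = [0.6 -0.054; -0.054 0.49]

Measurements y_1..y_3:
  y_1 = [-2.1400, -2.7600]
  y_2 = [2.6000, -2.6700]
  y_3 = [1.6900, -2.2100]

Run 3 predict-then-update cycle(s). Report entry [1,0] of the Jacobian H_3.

H_jac[1,0] = 0.0000

step 1: x^-=[3.6675, 2.7500]  P^-=[0.7677 0.1187; 0.1187 0.6500]  H_jac=[-0.8649 0.0000; 0.0000 -0.3817]  S=[0.7943 0.0542; 0.0542 0.5147]  K=[-0.8360 -0.0000; -0.0971 -0.4718]  nu=[-1.6380, -1.8357]  x^+=[5.0369, 3.7751]  P^+=[0.2127 0.0329; 0.0329 0.5230]
step 2: x^-=[6.2826, 3.7751]  P^-=[0.4413 0.2165; 0.2165 0.6830]  H_jac=[1.0000 0.0000; 0.0000 0.5919]  S=[0.6613 0.1431; 0.1431 0.6593]  K=[0.6561 0.0519; 0.2042 0.5689]  nu=[2.6006, -1.8640]  x^+=[7.8921, 3.2457]  P^+=[0.1451 0.0535; 0.0535 0.4088]
step 3: x^-=[8.9631, 3.2457]  P^-=[0.3749 0.1994; 0.1994 0.5688]  H_jac=[-0.8953 0.0000; 0.0000 0.1039]  S=[0.5205 -0.0036; -0.0036 0.4261]  K=[-0.6446 0.0433; -0.3420 0.1359]  nu=[1.2446, -1.2154]  x^+=[8.1084, 2.6549]  P^+=[0.1577 0.0818; 0.0818 0.4997]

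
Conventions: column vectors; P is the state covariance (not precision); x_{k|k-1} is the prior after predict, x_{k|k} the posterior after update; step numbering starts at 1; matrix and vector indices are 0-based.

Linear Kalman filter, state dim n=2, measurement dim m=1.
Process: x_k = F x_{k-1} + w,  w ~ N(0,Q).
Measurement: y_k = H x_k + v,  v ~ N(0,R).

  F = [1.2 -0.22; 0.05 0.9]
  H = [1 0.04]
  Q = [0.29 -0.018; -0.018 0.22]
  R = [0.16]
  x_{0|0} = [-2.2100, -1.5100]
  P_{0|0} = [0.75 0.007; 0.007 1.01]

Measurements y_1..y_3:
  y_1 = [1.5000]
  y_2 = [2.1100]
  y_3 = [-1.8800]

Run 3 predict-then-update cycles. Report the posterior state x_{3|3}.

x_post = [-0.8334, 0.3333]

step 1: x^-=[-2.3198, -1.4695]  P^-=[1.4152 -0.1655; -0.1655 1.0406]  S=[1.5636]  K=[0.9008; -0.0792]  nu=[3.8786]  x^+=[1.1742, -1.7768]  P^+=[0.1463 -0.0539; -0.0539 1.0308]
step 2: x^-=[1.7999, -1.5404]  P^-=[0.5790 -0.2709; -0.2709 1.0505]  S=[0.7190]  K=[0.7902; -0.3184]  nu=[0.3717]  x^+=[2.0936, -1.6587]  P^+=[0.1300 -0.0900; -0.0900 0.9776]
step 3: x^-=[2.8773, -1.3882]  P^-=[0.5721 -0.3000; -0.3000 1.0041]  S=[0.7097]  K=[0.7892; -0.3661]  nu=[-4.7018]  x^+=[-0.8334, 0.3333]  P^+=[0.1301 -0.0949; -0.0949 0.9089]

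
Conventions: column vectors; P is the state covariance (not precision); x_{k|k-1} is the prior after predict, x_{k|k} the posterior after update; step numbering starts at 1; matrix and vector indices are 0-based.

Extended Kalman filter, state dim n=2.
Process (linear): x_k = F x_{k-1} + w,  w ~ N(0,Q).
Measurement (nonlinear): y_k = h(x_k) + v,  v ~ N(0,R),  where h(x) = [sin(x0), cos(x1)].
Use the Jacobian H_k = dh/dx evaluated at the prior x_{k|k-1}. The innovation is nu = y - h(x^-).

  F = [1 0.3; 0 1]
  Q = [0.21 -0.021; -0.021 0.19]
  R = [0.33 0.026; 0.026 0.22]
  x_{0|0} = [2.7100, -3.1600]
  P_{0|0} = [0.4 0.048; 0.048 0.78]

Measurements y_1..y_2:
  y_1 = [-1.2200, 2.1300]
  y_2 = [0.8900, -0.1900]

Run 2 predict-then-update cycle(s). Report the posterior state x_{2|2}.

step 1: x^-=[1.7620, -3.1600]  P^-=[0.7090 0.2610; 0.2610 0.9700]  H_jac=[-0.1900 0.0000; 0.0000 -0.0184]  S=[0.3556 0.0269; 0.0269 0.2203]  K=[-0.3808 0.0247; -0.1346 -0.0646]  nu=[-2.2018, 3.1298]  x^+=[2.6777, -3.0658]  P^+=[0.6578 0.2426; 0.2426 0.9622]
step 2: x^-=[1.7580, -3.0658]  P^-=[1.0999 0.5102; 0.5102 1.1522]  H_jac=[-0.1861 0.0000; 0.0000 0.0757]  S=[0.3681 0.0188; 0.0188 0.2266]  K=[-0.5671 0.2175; -0.2788 0.4080]  nu=[-0.0925, 0.8071]  x^+=[1.9860, -2.7107]  P^+=[0.9755 0.4374; 0.4374 1.0901]

x_post = [1.9860, -2.7107]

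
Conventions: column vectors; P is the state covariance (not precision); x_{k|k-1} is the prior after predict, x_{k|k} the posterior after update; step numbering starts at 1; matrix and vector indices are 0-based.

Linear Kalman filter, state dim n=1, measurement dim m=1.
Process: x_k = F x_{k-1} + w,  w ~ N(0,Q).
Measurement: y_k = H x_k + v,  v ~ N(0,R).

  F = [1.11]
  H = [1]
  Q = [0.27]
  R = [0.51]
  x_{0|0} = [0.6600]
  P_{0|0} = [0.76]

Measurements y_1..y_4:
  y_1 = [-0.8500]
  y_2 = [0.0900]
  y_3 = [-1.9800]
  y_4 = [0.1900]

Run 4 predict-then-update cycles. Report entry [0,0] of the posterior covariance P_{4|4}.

step 1: x^-=[0.7326]  P^-=[1.2064]  S=[1.7164]  K=[0.7029]  nu=[-1.5826]  x^+=[-0.3798]  P^+=[0.3585]
step 2: x^-=[-0.4215]  P^-=[0.7117]  S=[1.2217]  K=[0.5825]  nu=[0.5115]  x^+=[-0.1235]  P^+=[0.2971]
step 3: x^-=[-0.1371]  P^-=[0.6360]  S=[1.1460]  K=[0.5550]  nu=[-1.8429]  x^+=[-1.1599]  P^+=[0.2830]
step 4: x^-=[-1.2875]  P^-=[0.6187]  S=[1.1287]  K=[0.5482]  nu=[1.4775]  x^+=[-0.4776]  P^+=[0.2796]

P_post[0,0] = 0.2796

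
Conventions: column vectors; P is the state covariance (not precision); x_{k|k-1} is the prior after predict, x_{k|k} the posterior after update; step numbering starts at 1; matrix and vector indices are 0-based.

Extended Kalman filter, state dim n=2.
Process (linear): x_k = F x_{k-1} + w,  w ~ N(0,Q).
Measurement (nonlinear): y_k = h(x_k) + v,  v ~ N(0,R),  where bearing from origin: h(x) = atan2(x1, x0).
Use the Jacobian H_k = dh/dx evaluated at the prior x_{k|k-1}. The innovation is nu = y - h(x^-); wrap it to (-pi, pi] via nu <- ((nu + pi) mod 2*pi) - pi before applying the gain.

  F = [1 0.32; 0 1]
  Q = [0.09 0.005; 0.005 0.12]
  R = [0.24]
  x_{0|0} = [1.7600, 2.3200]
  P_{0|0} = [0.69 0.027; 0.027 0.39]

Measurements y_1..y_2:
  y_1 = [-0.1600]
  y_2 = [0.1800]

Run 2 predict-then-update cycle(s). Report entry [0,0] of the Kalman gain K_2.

K[0,0] = -0.1930

step 1: x^-=[2.5024, 2.3200]  P^-=[0.8372 0.1568; 0.1568 0.5100]  H_jac=[-0.1992 0.2149]  S=[0.2834]  K=[-0.4697; 0.2765]  nu=[-0.9076]  x^+=[2.9287, 2.0690]  P^+=[0.7747 0.1936; 0.1936 0.4883]
step 2: x^-=[3.5908, 2.0690]  P^-=[1.0386 0.3549; 0.3549 0.6083]  H_jac=[-0.1205 0.2091]  S=[0.2638]  K=[-0.1930; 0.3201]  nu=[-0.3427]  x^+=[3.6570, 1.9593]  P^+=[1.0288 0.3712; 0.3712 0.5813]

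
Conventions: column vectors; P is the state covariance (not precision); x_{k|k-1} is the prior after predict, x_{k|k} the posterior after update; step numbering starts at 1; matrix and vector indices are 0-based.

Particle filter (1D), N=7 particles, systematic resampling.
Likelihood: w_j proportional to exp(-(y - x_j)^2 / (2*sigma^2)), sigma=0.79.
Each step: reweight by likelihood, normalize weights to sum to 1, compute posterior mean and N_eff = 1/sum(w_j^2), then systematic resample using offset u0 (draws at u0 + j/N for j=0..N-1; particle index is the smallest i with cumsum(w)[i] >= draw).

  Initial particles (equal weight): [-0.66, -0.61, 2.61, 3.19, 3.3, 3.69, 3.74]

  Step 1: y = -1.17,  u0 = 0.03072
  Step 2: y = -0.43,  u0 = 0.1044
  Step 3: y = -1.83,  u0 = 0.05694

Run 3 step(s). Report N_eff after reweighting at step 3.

N_eff = 6.9846

step 1: w=[0.5107, 0.4893, 0.0000, 0.0000, 0.0000, 0.0000, 0.0000]  mean=-0.6355  Neff=1.9991  idx=[0, 0, 0, 0, 1, 1, 1]
step 2: w=[0.1419, 0.1419, 0.1419, 0.1419, 0.1442, 0.1442, 0.1442]  mean=-0.6384  Neff=6.9995  idx=[0, 1, 2, 3, 4, 5, 6]
step 3: w=[0.1487, 0.1487, 0.1487, 0.1487, 0.1351, 0.1351, 0.1351]  mean=-0.6397  Neff=6.9846  idx=[0, 1, 2, 3, 4, 5, 6]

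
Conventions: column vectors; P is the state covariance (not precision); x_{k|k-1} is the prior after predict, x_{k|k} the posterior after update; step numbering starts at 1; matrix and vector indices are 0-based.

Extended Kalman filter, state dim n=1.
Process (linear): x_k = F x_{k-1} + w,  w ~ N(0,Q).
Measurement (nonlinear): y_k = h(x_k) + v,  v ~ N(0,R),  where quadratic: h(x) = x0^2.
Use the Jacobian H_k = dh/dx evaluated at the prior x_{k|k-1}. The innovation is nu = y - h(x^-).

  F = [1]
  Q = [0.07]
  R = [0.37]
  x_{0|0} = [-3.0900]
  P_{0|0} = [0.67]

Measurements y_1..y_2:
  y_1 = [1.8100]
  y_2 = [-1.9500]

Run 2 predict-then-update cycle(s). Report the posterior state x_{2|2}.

x_post = [-0.7684]

step 1: x^-=[-3.0900]  P^-=[0.7400]  H_jac=[-6.1800]  S=[28.6324]  K=[-0.1597]  nu=[-7.7381]  x^+=[-1.8541]  P^+=[0.0096]
step 2: x^-=[-1.8541]  P^-=[0.0796]  H_jac=[-3.7081]  S=[1.4640]  K=[-0.2015]  nu=[-5.3875]  x^+=[-0.7684]  P^+=[0.0201]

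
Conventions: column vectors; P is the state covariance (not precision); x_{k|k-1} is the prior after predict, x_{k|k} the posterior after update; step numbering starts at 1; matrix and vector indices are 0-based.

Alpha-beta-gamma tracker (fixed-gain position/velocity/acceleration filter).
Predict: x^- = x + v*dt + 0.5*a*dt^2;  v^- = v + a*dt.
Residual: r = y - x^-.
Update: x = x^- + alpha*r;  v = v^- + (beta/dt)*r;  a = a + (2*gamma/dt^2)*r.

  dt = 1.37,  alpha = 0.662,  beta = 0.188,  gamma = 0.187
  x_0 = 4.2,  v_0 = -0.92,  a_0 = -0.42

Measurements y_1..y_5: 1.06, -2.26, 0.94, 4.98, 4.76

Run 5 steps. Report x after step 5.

step 1: x_pred=2.5455  r=-1.4855  x^+=1.5621  v^+=-1.6992  a^+=-0.7160
step 2: x_pred=-1.4378  r=-0.8222  x^+=-1.9821  v^+=-2.7930  a^+=-0.8798
step 3: x_pred=-6.6342  r=7.5742  x^+=-1.6201  v^+=-2.9590  a^+=0.6294
step 4: x_pred=-5.0832  r=10.0632  x^+=1.5786  v^+=-0.7157  a^+=2.6347
step 5: x_pred=3.0706  r=1.6894  x^+=4.1890  v^+=3.1256  a^+=2.9713

x_post = 4.1890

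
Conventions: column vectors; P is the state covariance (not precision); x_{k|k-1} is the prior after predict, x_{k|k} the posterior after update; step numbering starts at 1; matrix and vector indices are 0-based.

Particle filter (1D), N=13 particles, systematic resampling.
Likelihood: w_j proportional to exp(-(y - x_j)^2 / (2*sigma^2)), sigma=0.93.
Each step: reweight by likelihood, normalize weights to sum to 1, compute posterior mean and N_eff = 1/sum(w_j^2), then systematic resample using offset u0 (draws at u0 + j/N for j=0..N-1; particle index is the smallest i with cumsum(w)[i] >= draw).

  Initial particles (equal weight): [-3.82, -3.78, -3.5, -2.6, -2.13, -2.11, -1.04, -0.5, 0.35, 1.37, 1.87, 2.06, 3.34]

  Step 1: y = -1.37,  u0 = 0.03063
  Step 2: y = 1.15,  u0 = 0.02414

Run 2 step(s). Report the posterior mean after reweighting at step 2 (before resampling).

step 1: w=[0.0082, 0.0092, 0.0192, 0.1103, 0.1893, 0.1927, 0.2483, 0.1707, 0.0478, 0.0034, 0.0006, 0.0003, 0.0000]  mean=-1.5502  Neff=5.5956  idx=[2, 3, 4, 4, 5, 5, 5, 6, 6, 6, 7, 7, 8]
step 2: w=[0.0000, 0.0002, 0.0015, 0.0015, 0.0016, 0.0016, 0.0016, 0.0479, 0.0479, 0.0479, 0.1590, 0.1590, 0.5299]  mean=-0.1406  Neff=2.9559  idx=[7, 8, 10, 10, 11, 11, 12, 12, 12, 12, 12, 12, 12]

post_mean = -0.1406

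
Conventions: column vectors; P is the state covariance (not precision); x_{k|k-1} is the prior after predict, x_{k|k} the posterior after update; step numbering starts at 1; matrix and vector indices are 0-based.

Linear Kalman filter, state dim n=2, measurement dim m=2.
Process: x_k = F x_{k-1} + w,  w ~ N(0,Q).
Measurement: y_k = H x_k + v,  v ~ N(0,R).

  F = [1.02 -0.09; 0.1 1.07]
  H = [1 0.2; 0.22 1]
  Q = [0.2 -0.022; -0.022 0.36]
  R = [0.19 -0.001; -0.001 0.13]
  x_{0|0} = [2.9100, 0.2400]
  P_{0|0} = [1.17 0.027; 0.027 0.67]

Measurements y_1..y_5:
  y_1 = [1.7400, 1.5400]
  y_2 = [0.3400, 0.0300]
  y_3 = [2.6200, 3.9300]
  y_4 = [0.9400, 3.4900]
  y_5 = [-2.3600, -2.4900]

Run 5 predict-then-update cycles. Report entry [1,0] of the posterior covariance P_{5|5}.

P_post[1,0] = -0.0416

step 1: x^-=[2.9466, 0.5478]  P^-=[1.4177 0.0620; 0.0620 1.1446]  S=[1.6783 0.6046; 0.6046 1.3705]  K=[0.8963 -0.1225; -0.1558 0.9139]  nu=[-1.3162, 0.3439]  x^+=[1.7248, 1.0672]  P^+=[0.1818 -0.0568; -0.0568 0.1315]
step 2: x^-=[1.6633, 1.3144]  P^-=[0.4006 -0.0776; -0.0776 0.5002]  S=[0.5796 0.1061; 0.1061 0.6154]  K=[0.6829 -0.1007; -0.1085 0.8037]  nu=[-1.5862, -1.6503]  x^+=[0.7463, 0.1601]  P^+=[0.1387 -0.0443; -0.0443 0.1143]
step 3: x^-=[0.7468, 0.2460]  P^-=[0.3534 -0.0668; -0.0668 0.4828]  S=[0.5360 0.1036; 0.1036 0.6005]  K=[0.6526 -0.0943; -0.0984 0.7965]  nu=[1.8240, 3.5197]  x^+=[1.6052, 2.8699]  P^+=[0.1325 -0.0421; -0.0421 0.1129]
step 4: x^-=[1.3790, 3.2313]  P^-=[0.3465 -0.0649; -0.0649 0.4816]  S=[0.5298 0.1038; 0.1038 0.5998]  K=[0.6478 -0.0932; -0.0966 0.7958]  nu=[-1.0852, -0.0447]  x^+=[0.6802, 3.3006]  P^+=[0.1315 -0.0417; -0.0417 0.1127]
step 5: x^-=[0.3967, 3.5996]  P^-=[0.3454 -0.0646; -0.0646 0.4815]  S=[0.5288 0.1039; 0.1039 0.5998]  K=[0.6470 -0.0930; -0.0963 0.7957]  nu=[-3.4766, -6.1769]  x^+=[-1.2781, -0.9807]  P^+=[0.1313 -0.0416; -0.0416 0.1127]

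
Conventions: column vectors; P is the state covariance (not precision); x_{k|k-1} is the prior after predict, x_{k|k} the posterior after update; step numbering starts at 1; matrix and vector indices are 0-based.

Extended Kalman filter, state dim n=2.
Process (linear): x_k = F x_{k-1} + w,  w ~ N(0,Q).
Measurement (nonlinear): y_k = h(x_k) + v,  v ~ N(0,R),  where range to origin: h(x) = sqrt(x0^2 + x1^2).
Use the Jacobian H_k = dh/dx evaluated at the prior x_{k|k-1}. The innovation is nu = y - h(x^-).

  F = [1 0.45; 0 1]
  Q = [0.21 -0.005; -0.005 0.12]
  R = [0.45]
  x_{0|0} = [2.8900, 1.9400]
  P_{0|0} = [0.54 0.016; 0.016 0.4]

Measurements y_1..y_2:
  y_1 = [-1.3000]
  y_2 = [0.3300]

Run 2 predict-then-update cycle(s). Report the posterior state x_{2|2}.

x_post = [0.3956, 0.2123]

step 1: x^-=[3.7630, 1.9400]  P^-=[0.8454 0.1910; 0.1910 0.5200]  H_jac=[0.8888 0.4582]  S=[1.3827]  K=[0.6068; 0.2951]  nu=[-5.5336]  x^+=[0.4054, 0.3069]  P^+=[0.3364 -0.0566; -0.0566 0.3996]
step 2: x^-=[0.5435, 0.3069]  P^-=[0.5764 0.1182; 0.1182 0.5196]  H_jac=[0.8708 0.4917]  S=[1.1139]  K=[0.5028; 0.3218]  nu=[-0.2942]  x^+=[0.3956, 0.2123]  P^+=[0.2948 -0.0620; -0.0620 0.4042]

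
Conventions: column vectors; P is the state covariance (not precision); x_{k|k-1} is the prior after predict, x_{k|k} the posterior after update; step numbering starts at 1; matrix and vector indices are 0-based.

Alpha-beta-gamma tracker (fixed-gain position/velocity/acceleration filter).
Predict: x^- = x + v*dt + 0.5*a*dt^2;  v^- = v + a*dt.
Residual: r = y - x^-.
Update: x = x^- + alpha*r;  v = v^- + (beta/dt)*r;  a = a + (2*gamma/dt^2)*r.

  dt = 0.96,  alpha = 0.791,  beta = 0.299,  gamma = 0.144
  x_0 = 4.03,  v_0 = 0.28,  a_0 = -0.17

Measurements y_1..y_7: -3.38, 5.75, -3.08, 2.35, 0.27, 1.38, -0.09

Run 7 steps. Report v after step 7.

step 1: x_pred=4.2205  r=-7.6005  x^+=-1.7915  v^+=-2.2504  a^+=-2.5451
step 2: x_pred=-5.1247  r=10.8747  x^+=3.4772  v^+=-1.3067  a^+=0.8532
step 3: x_pred=2.6159  r=-5.6959  x^+=-1.8896  v^+=-2.2617  a^+=-0.9268
step 4: x_pred=-4.4878  r=6.8378  x^+=0.9209  v^+=-1.0217  a^+=1.2101
step 5: x_pred=0.4977  r=-0.2277  x^+=0.3176  v^+=0.0691  a^+=1.1389
step 6: x_pred=0.9087  r=0.4713  x^+=1.2815  v^+=1.3092  a^+=1.2862
step 7: x_pred=3.1310  r=-3.2210  x^+=0.5832  v^+=1.5408  a^+=0.2796

v_post = 1.5408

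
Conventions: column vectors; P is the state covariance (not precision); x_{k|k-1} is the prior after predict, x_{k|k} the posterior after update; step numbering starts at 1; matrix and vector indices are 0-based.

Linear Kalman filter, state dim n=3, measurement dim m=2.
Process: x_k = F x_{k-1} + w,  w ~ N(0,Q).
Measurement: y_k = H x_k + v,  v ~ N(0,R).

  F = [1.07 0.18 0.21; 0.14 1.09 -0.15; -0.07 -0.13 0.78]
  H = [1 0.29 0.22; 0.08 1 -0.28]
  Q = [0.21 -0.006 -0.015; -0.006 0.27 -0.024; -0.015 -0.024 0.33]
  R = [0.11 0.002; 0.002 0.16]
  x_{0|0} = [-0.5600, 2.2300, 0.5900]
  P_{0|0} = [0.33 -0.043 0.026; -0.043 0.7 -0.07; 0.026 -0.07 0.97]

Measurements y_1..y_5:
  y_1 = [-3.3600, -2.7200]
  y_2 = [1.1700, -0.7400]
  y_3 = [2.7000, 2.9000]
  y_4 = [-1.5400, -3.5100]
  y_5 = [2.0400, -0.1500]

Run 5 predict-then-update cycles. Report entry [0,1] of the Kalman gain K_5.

step 1: x^-=[-0.0739, 2.2638, 0.2095]  P^-=[0.6431 0.0814 0.1227; 0.0814 1.1386 -0.2936; 0.1227 -0.2936 0.9442]  S=[0.9583 0.3359; 0.3359 1.5487]  K=[0.7593 -0.1010; 0.0913 0.7727; 0.4113 -0.4431]  nu=[-3.9887, -4.9192]  x^+=[-2.6054, -1.9015, 0.7490]  P^+=[0.1263 -0.0581 -0.1189; -0.0581 0.1586 0.1075; -0.1189 0.1075 0.6004]
step 2: x^-=[-2.9728, -2.5498, 1.0138]  P^-=[0.3186 -0.0067 -0.0064; -0.0067 0.4265 -0.0332; -0.0064 -0.0332 0.6887]  S=[0.4868 0.0989; 0.0989 0.6603]  K=[0.6613 -0.0680; 0.0942 0.6450; 0.3590 -0.3968]  nu=[4.6592, 2.3315]  x^+=[-0.0502, -0.6072, 1.7614]  P^+=[0.1115 -0.0497 -0.1114; -0.0497 0.1354 0.1002; -0.1114 0.1002 0.5501]
step 3: x^-=[0.2069, -0.9330, 1.4563]  P^-=[0.3047 -0.0044 -0.0089; -0.0044 0.4022 -0.0302; -0.0089 -0.0302 0.6585]  S=[0.4701 0.0961; 0.0961 0.6324]  K=[0.6544 -0.0639; 0.0950 0.6344; 0.3512 -0.3937]  nu=[2.4433, 4.2243]  x^+=[1.5357, 1.9789, 0.6511]  P^+=[0.1089 -0.0473 -0.1059; -0.0473 0.1319 0.0943; -0.1059 0.0943 0.5290]
step 4: x^-=[2.1361, 2.2743, 0.1431]  P^-=[0.3036 -0.0039 -0.0086; -0.0039 0.3999 -0.0318; -0.0086 -0.0318 0.6462]  S=[0.4684 0.0963; 0.0963 0.6301]  K=[0.6548 -0.0639; 0.0940 0.6340; 0.3460 -0.3917]  nu=[-4.3672, -5.9152]  x^+=[-0.3456, -1.8861, 0.9486]  P^+=[0.1082 -0.0466 -0.1036; -0.0466 0.1311 0.0918; -0.1036 0.0918 0.5196]
step 5: x^-=[-0.5101, -2.2466, 1.0093]  P^-=[0.3035 -0.0038 -0.0086; -0.0038 0.3996 -0.0326; -0.0086 -0.0326 0.6407]  S=[0.4679 0.0965; 0.0965 0.6298]  K=[0.6554 -0.0641; 0.0933 0.6342; 0.3432 -0.3903]  nu=[2.9795, 2.4200]  x^+=[1.2874, -0.4337, 1.0874]  P^+=[0.1080 -0.0464 -0.1028; -0.0464 0.1308 0.0908; -0.1028 0.0908 0.5155]

K[0,1] = -0.0641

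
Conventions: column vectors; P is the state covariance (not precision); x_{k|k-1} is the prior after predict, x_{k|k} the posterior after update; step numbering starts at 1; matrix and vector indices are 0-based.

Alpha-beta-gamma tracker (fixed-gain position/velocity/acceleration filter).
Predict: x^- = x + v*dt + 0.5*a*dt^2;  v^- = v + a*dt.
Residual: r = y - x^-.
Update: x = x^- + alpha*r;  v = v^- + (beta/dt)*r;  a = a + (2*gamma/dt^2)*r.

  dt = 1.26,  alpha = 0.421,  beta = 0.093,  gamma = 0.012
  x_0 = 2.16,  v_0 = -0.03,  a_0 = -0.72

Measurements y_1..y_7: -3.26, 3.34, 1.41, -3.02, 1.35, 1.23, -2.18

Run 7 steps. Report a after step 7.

step 1: x_pred=1.5507  r=-4.8107  x^+=-0.4746  v^+=-1.2923  a^+=-0.7927
step 2: x_pred=-2.7322  r=6.0722  x^+=-0.1758  v^+=-1.8429  a^+=-0.7009
step 3: x_pred=-3.0543  r=4.4643  x^+=-1.1748  v^+=-2.3966  a^+=-0.6334
step 4: x_pred=-4.6973  r=1.6773  x^+=-3.9912  v^+=-3.0709  a^+=-0.6081
step 5: x_pred=-8.3432  r=9.6932  x^+=-4.2624  v^+=-3.1217  a^+=-0.4616
step 6: x_pred=-8.5621  r=9.7921  x^+=-4.4396  v^+=-2.9805  a^+=-0.3135
step 7: x_pred=-8.4439  r=6.2639  x^+=-5.8068  v^+=-2.9132  a^+=-0.2188

a_post = -0.2188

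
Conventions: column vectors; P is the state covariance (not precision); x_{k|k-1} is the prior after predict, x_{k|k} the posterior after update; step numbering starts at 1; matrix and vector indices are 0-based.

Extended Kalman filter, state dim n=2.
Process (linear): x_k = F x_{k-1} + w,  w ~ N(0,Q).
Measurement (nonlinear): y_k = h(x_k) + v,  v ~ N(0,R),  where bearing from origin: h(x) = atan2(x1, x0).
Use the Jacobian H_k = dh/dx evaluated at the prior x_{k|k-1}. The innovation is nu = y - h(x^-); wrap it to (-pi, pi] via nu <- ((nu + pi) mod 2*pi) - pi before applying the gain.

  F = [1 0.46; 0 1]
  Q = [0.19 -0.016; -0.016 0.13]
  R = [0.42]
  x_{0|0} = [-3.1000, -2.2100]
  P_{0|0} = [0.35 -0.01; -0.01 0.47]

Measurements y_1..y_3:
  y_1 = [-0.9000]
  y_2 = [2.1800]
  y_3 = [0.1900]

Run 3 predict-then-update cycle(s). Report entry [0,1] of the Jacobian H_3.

H_jac[0,1] = -0.1391

step 1: x^-=[-4.1166, -2.2100]  P^-=[0.6303 0.1902; 0.1902 0.6000]  H_jac=[0.1012 -0.1886]  S=[0.4405]  K=[0.0634; -0.2131]  nu=[1.7489]  x^+=[-4.0057, -2.5827]  P^+=[0.6285 0.1962; 0.1962 0.5800]
step 2: x^-=[-5.1937, -2.5827]  P^-=[1.1217 0.4469; 0.4469 0.7100]  H_jac=[0.0768 -0.1544]  S=[0.4329]  K=[0.0395; -0.1739]  nu=[-1.4231]  x^+=[-5.2500, -2.3353]  P^+=[1.1210 0.4499; 0.4499 0.6969]
step 3: x^-=[-6.3242, -2.3353]  P^-=[1.8724 0.7545; 0.7545 0.8269]  H_jac=[0.0514 -0.1391]  S=[0.4302]  K=[-0.0204; -0.1774]  nu=[2.9779]  x^+=[-6.3850, -2.8634]  P^+=[1.8722 0.7529; 0.7529 0.8134]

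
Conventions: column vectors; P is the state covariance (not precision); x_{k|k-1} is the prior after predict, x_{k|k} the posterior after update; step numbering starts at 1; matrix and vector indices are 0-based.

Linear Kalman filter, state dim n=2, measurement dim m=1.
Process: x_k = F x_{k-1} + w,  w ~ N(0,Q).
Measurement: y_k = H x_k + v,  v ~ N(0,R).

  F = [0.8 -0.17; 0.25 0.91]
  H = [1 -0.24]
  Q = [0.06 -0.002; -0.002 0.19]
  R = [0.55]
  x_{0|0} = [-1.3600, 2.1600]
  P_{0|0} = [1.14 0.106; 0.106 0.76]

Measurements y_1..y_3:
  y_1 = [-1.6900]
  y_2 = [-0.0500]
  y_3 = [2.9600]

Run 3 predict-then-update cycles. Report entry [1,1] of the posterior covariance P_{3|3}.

step 1: x^-=[-1.4552, 1.6256]  P^-=[0.7827 0.1811; 0.1811 0.9388]  S=[1.2999]  K=[0.5687; -0.0340]  nu=[0.1553]  x^+=[-1.3669, 1.6203]  P^+=[0.3623 0.2062; 0.2062 0.9373]
step 2: x^-=[-1.3689, 1.1328]  P^-=[0.2629 0.0668; 0.0668 1.0827]  S=[0.8431]  K=[0.2927; -0.2289]  nu=[1.5908]  x^+=[-0.9032, 0.7686]  P^+=[0.1906 0.1233; 0.1233 1.0385]
step 3: x^-=[-0.8533, 0.4736]  P^-=[0.1785 -0.0400; -0.0400 1.1180]  S=[0.8120]  K=[0.2316; -0.3797]  nu=[3.9269]  x^+=[0.0561, -1.0173]  P^+=[0.1349 0.0314; 0.0314 1.0010]

P_post[1,1] = 1.0010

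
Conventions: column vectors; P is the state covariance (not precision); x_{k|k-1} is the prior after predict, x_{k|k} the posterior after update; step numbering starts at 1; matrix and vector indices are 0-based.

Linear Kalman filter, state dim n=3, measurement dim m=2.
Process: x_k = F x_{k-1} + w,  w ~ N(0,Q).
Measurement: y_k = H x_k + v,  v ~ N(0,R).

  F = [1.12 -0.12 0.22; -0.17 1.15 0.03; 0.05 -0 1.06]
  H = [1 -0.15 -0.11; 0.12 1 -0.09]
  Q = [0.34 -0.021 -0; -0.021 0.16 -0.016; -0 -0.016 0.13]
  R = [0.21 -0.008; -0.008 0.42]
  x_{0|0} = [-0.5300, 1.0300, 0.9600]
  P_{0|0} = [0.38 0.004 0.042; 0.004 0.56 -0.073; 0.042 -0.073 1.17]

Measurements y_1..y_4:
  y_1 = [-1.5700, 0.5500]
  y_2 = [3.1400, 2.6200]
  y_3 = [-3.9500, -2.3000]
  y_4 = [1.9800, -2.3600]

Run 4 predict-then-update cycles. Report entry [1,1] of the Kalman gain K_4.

K[1,1] = 0.5135

step 1: x^-=[-0.5060, 1.3034, 0.9911]  P^-=[0.9048 -0.1760 0.3537; -0.1760 0.9056 -0.0783; 0.3537 -0.0783 1.4500]  S=[1.1252 -0.2227; -0.2227 1.3146]  K=[0.8051 0.0609; -0.1400 0.6545; 0.1635 -0.0988]  nu=[-0.7595, -0.6035]  x^+=[-1.1542, 1.0148, 0.9266]  P^+=[0.1924 0.0139 0.1980; 0.0139 0.2797 0.0594; 0.1980 0.0594 1.3999]
step 2: x^-=[-1.2106, 1.3910, 0.9245]  P^-=[0.7439 -0.0548 0.5669; -0.0548 0.5334 0.0647; 0.5669 0.0647 1.7244]  S=[0.8806 -0.1002; -0.1002 0.9410]  K=[0.7908 0.0666; -0.0994 0.5430; 0.4196 0.0208]  nu=[4.6610, 1.4575]  x^+=[2.5726, 1.7194, 2.9108]  P^+=[0.1995 0.0227 0.2777; 0.0227 0.2364 0.1134; 0.2777 0.1134 1.5707]
step 3: x^-=[3.3154, 1.6272, 3.2141]  P^-=[0.7945 -0.0243 0.6957; -0.0243 0.4759 0.1222; 0.6957 0.1222 1.9247]  S=[0.8967 -0.0724; -0.0724 0.8801]  K=[0.8108 0.0763; -0.0798 0.5184; 0.5257 0.0801]  nu=[-6.6678, -4.0358]  x^+=[-2.3991, 0.0674, -0.6147]  P^+=[0.2087 0.0289 0.3156; 0.0289 0.2277 0.1425; 0.3156 0.1425 1.6773]
step 4: x^-=[-2.8304, 0.4669, -0.7716]  P^-=[0.8265 -0.0089 0.7628; -0.0089 0.4640 0.1546; 0.7628 0.1546 2.0486]  S=[0.9117 -0.0605; -0.0605 0.8660]  K=[0.8215 0.0824; -0.0707 0.5135; 0.5714 0.1112]  nu=[4.7955, -2.5567]  x^+=[0.8984, -1.1849, 1.6842]  P^+=[0.2136 0.0326 0.3353; 0.0326 0.2267 0.1592; 0.3353 0.1592 1.7480]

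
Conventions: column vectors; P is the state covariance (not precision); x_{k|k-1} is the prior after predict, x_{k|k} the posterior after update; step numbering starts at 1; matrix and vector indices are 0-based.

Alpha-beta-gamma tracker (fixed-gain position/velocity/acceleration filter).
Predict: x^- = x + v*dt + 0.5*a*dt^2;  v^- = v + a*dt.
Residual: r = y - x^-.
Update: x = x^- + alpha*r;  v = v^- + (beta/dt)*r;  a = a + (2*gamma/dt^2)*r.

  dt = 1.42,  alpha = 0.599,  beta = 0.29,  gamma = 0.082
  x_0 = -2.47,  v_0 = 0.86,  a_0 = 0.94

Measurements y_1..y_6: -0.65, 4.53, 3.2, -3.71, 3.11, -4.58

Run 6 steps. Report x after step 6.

x_post = -1.8636

step 1: x_pred=-0.3011  r=-0.3489  x^+=-0.5101  v^+=2.1235  a^+=0.9116
step 2: x_pred=3.4244  r=1.1056  x^+=4.0867  v^+=3.6438  a^+=1.0015
step 3: x_pred=10.2707  r=-7.0707  x^+=6.0353  v^+=3.6220  a^+=0.4265
step 4: x_pred=11.6085  r=-15.3185  x^+=2.4327  v^+=1.0991  a^+=-0.8194
step 5: x_pred=3.1674  r=-0.0574  x^+=3.1330  v^+=-0.0762  a^+=-0.8241
step 6: x_pred=2.1940  r=-6.7740  x^+=-1.8636  v^+=-2.6298  a^+=-1.3751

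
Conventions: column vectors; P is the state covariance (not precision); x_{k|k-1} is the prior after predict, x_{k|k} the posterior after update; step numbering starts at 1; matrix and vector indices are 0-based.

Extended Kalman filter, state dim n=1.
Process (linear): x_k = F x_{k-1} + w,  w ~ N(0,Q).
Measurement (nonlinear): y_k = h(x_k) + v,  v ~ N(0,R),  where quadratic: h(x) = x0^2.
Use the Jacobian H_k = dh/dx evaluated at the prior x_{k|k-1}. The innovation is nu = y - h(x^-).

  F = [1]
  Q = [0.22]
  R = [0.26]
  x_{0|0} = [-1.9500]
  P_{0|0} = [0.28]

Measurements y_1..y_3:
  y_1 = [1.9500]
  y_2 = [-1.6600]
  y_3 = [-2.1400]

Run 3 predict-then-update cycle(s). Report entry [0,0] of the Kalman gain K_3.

step 1: x^-=[-1.9500]  P^-=[0.5000]  H_jac=[-3.9000]  S=[7.8650]  K=[-0.2479]  nu=[-1.8525]  x^+=[-1.4907]  P^+=[0.0165]
step 2: x^-=[-1.4907]  P^-=[0.2365]  H_jac=[-2.9814]  S=[2.3625]  K=[-0.2985]  nu=[-3.8822]  x^+=[-0.3319]  P^+=[0.0260]
step 3: x^-=[-0.3319]  P^-=[0.2460]  H_jac=[-0.6637]  S=[0.3684]  K=[-0.4433]  nu=[-2.2501]  x^+=[0.6656]  P^+=[0.1736]

K[0,0] = -0.4433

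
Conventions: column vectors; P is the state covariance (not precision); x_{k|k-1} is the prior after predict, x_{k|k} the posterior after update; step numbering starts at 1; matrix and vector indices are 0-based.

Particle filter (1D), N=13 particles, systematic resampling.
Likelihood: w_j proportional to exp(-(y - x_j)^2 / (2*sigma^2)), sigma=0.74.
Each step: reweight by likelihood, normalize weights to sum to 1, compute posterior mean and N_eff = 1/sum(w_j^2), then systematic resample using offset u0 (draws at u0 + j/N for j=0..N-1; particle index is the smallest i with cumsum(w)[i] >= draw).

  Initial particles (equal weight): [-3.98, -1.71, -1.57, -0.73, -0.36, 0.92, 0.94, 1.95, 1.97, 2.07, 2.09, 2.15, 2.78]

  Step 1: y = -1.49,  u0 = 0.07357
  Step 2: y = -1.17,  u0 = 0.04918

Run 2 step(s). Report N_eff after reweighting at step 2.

N_eff = 12.7648

step 1: w=[0.0012, 0.3339, 0.3469, 0.2059, 0.1087, 0.0017, 0.0016, 0.0000, 0.0000, 0.0000, 0.0000, 0.0000, 0.0000]  mean=-1.3067  Neff=3.4959  idx=[1, 1, 1, 1, 2, 2, 2, 2, 3, 3, 3, 4, 4]
step 2: w=[0.0756, 0.0756, 0.0756, 0.0756, 0.0853, 0.0853, 0.0853, 0.0853, 0.0827, 0.0827, 0.0827, 0.0542, 0.0542]  mean=-1.2728  Neff=12.7648  idx=[0, 1, 2, 3, 4, 5, 6, 7, 8, 9, 10, 11, 12]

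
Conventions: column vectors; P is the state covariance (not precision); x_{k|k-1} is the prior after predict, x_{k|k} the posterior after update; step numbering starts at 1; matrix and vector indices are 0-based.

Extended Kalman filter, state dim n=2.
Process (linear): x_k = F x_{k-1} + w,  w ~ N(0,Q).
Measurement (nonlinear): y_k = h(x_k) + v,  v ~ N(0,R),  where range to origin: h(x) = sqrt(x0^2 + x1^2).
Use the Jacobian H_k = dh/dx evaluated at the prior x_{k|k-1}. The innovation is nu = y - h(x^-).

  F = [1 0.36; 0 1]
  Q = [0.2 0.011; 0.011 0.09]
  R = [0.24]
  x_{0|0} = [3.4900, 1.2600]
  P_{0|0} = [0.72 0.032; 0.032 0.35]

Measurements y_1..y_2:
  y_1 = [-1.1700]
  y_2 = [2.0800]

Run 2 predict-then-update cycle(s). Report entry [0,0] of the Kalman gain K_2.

step 1: x^-=[3.9436, 1.2600]  P^-=[0.9884 0.1690; 0.1690 0.4400]  H_jac=[0.9526 0.3043]  S=[1.2756]  K=[0.7784; 0.2312]  nu=[-5.3100]  x^+=[-0.1898, 0.0324]  P^+=[0.2155 -0.0606; -0.0606 0.3718]
step 2: x^-=[-0.1781, 0.0324]  P^-=[0.4201 0.0843; 0.0843 0.4618]  H_jac=[-0.9838 0.1790]  S=[0.6317]  K=[-0.6303; -0.0004]  nu=[1.8989]  x^+=[-1.3751, 0.0316]  P^+=[0.1691 0.0841; 0.0841 0.4618]

K[0,0] = -0.6303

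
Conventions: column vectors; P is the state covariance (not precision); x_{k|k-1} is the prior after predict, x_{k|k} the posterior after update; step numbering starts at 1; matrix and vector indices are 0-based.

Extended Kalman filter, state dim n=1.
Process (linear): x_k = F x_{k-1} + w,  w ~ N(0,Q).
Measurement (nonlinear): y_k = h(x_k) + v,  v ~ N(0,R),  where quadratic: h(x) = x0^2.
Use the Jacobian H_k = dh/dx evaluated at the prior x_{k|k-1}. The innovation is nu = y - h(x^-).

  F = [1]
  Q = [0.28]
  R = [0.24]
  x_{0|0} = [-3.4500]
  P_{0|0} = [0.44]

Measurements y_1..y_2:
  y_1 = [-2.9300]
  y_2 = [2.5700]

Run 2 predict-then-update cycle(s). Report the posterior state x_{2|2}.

x_post = [-1.6000]

step 1: x^-=[-3.4500]  P^-=[0.7200]  H_jac=[-6.9000]  S=[34.5192]  K=[-0.1439]  nu=[-14.8325]  x^+=[-1.3153]  P^+=[0.0050]
step 2: x^-=[-1.3153]  P^-=[0.2850]  H_jac=[-2.6306]  S=[2.2123]  K=[-0.3389]  nu=[0.8400]  x^+=[-1.6000]  P^+=[0.0309]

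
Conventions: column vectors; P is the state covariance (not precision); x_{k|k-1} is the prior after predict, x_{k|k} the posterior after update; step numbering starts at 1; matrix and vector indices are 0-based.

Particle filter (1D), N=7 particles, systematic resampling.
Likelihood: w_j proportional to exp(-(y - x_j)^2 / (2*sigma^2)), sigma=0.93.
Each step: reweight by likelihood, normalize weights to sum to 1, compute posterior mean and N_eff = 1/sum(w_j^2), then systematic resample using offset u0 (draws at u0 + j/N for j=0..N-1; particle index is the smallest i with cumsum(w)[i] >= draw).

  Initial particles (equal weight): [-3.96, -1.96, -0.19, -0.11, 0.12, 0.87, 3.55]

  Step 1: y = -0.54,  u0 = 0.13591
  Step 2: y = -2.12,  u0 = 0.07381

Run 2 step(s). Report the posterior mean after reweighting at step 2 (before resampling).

post_mean = -0.0873

step 1: w=[0.0004, 0.0963, 0.2878, 0.2776, 0.2401, 0.0979, 0.0000]  mean=-0.1613  Neff=4.2307  idx=[2, 2, 3, 3, 4, 4, 5]
step 2: w=[0.2144, 0.2144, 0.1787, 0.1787, 0.1016, 0.1016, 0.0105]  mean=-0.0873  Neff=5.6624  idx=[0, 1, 1, 2, 3, 4, 5]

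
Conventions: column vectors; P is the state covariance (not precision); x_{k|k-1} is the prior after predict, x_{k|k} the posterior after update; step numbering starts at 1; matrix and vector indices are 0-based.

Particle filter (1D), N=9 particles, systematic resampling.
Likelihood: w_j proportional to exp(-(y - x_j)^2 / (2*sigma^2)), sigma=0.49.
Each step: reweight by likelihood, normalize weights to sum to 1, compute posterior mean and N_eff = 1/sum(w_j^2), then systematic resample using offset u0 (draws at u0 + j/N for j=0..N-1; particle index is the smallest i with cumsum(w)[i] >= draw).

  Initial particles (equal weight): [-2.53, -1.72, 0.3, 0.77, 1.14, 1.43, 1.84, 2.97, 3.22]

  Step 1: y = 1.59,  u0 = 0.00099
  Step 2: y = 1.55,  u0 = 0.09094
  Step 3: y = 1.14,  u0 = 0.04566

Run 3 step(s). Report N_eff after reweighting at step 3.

N_eff = 7.9138

step 1: w=[0.0000, 0.0000, 0.0112, 0.0886, 0.2357, 0.3407, 0.3155, 0.0068, 0.0014]  mean=1.4329  Neff=3.5814  idx=[2, 4, 4, 4, 5, 5, 5, 6, 6]
step 2: w=[0.0057, 0.1045, 0.1045, 0.1045, 0.1439, 0.1439, 0.1439, 0.1245, 0.1245]  mean=1.4347  Neff=7.9405  idx=[1, 2, 3, 4, 5, 6, 7, 7, 8]
step 3: w=[0.1515, 0.1515, 0.1515, 0.1272, 0.1272, 0.1272, 0.0546, 0.0546, 0.0546]  mean=1.3654  Neff=7.9138  idx=[0, 1, 1, 2, 3, 4, 5, 5, 7]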